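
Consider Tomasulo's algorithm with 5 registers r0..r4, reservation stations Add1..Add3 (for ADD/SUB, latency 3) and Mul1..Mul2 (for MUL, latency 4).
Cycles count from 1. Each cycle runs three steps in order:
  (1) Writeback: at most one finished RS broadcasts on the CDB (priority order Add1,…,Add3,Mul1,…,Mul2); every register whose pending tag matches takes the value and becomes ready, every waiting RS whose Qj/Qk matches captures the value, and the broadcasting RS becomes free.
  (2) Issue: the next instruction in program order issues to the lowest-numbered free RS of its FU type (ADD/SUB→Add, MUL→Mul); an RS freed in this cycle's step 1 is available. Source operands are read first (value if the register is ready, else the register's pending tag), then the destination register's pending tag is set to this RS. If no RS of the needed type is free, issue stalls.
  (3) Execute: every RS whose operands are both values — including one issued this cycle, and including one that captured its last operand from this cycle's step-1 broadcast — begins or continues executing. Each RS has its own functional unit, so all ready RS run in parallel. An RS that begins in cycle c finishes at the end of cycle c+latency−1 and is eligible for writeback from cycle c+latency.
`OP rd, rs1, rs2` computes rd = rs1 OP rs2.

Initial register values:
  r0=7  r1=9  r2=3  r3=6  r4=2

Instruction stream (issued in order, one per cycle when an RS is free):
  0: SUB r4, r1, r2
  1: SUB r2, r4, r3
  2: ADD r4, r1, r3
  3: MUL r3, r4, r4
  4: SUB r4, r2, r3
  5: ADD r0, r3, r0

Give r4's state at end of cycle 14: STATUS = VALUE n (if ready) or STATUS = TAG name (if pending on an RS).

c1: issue SUB r4<-Add1 | r0:7,r1:9,r2:3,r3:6,r4:Add1
c2: issue SUB r2<-Add2 | r0:7,r1:9,r2:Add2,r3:6,r4:Add1
c3: issue ADD r4<-Add3 | r0:7,r1:9,r2:Add2,r3:6,r4:Add3
c4: CDB Add1=6; issue MUL r3<-Mul1 | r0:7,r1:9,r2:Add2,r3:Mul1,r4:Add3
c5: issue SUB r4<-Add1 | r0:7,r1:9,r2:Add2,r3:Mul1,r4:Add1
c6: CDB Add3=15; issue ADD r0<-Add3 | r0:Add3,r1:9,r2:Add2,r3:Mul1,r4:Add1
c7: CDB Add2=0 | r0:Add3,r1:9,r2:0,r3:Mul1,r4:Add1
c8: - | r0:Add3,r1:9,r2:0,r3:Mul1,r4:Add1
c9: - | r0:Add3,r1:9,r2:0,r3:Mul1,r4:Add1
c10: CDB Mul1=225 | r0:Add3,r1:9,r2:0,r3:225,r4:Add1
c11: - | r0:Add3,r1:9,r2:0,r3:225,r4:Add1
c12: - | r0:Add3,r1:9,r2:0,r3:225,r4:Add1
c13: CDB Add1=-225 | r0:Add3,r1:9,r2:0,r3:225,r4:-225
c14: CDB Add3=232 | r0:232,r1:9,r2:0,r3:225,r4:-225

STATUS = VALUE -225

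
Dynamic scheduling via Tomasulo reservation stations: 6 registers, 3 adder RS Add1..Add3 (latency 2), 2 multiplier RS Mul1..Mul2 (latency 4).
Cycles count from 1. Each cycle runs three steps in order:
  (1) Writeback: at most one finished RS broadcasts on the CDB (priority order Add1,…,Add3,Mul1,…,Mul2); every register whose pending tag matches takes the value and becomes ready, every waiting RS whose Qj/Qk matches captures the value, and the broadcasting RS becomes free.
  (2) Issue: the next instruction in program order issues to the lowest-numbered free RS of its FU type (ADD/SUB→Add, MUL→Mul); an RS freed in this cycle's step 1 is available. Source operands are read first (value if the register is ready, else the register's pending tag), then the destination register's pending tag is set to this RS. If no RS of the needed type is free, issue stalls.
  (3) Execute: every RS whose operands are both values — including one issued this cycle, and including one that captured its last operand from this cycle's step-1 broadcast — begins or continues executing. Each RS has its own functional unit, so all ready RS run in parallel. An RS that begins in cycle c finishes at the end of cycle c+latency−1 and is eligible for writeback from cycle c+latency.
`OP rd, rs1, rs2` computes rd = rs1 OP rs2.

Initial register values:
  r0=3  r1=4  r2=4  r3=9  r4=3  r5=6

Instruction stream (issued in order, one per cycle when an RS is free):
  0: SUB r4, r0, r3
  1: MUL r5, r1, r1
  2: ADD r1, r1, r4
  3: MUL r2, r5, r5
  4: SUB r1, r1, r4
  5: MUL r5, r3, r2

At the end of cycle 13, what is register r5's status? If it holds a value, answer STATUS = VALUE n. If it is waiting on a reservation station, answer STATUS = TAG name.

STATUS = TAG Mul1

  c1: issue SUB r4<-Add1  regs: r0:3,r1:4,r2:4,r3:9,r4:Add1,r5:6
  c2: issue MUL r5<-Mul1  regs: r0:3,r1:4,r2:4,r3:9,r4:Add1,r5:Mul1
  c3: CDB Add1=-6; issue ADD r1<-Add1  regs: r0:3,r1:Add1,r2:4,r3:9,r4:-6,r5:Mul1
  c4: issue MUL r2<-Mul2  regs: r0:3,r1:Add1,r2:Mul2,r3:9,r4:-6,r5:Mul1
  c5: CDB Add1=-2; issue SUB r1<-Add1  regs: r0:3,r1:Add1,r2:Mul2,r3:9,r4:-6,r5:Mul1
  c6: CDB Mul1=16; issue MUL r5<-Mul1  regs: r0:3,r1:Add1,r2:Mul2,r3:9,r4:-6,r5:Mul1
  c7: CDB Add1=4  regs: r0:3,r1:4,r2:Mul2,r3:9,r4:-6,r5:Mul1
  c8: -  regs: r0:3,r1:4,r2:Mul2,r3:9,r4:-6,r5:Mul1
  c9: -  regs: r0:3,r1:4,r2:Mul2,r3:9,r4:-6,r5:Mul1
  c10: CDB Mul2=256  regs: r0:3,r1:4,r2:256,r3:9,r4:-6,r5:Mul1
  c11: -  regs: r0:3,r1:4,r2:256,r3:9,r4:-6,r5:Mul1
  c12: -  regs: r0:3,r1:4,r2:256,r3:9,r4:-6,r5:Mul1
  c13: -  regs: r0:3,r1:4,r2:256,r3:9,r4:-6,r5:Mul1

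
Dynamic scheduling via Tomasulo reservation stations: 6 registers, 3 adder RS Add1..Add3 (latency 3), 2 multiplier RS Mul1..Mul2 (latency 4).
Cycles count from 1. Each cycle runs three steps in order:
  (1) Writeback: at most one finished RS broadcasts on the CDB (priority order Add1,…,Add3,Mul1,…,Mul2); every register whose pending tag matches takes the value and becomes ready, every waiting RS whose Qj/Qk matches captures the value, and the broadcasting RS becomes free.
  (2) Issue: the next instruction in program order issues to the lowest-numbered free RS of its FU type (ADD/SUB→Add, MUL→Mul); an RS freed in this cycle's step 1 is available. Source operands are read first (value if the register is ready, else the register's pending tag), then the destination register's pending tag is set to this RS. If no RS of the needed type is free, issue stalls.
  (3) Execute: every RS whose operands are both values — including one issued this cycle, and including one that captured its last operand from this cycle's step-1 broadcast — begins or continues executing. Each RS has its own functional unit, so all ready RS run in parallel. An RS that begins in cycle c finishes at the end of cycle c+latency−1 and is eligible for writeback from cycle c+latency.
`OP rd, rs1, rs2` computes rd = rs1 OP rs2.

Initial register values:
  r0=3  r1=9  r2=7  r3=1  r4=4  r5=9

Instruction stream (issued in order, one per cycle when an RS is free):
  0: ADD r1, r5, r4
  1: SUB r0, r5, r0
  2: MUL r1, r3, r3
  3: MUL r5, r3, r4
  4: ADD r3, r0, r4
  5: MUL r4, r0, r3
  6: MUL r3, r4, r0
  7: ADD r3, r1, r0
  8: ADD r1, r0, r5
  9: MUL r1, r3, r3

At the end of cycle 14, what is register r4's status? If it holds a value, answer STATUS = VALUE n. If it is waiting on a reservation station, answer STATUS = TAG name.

cycle 1: issue ADD r1<-Add1 // r0:3,r1:Add1,r2:7,r3:1,r4:4,r5:9
cycle 2: issue SUB r0<-Add2 // r0:Add2,r1:Add1,r2:7,r3:1,r4:4,r5:9
cycle 3: issue MUL r1<-Mul1 // r0:Add2,r1:Mul1,r2:7,r3:1,r4:4,r5:9
cycle 4: CDB Add1=13; issue MUL r5<-Mul2 // r0:Add2,r1:Mul1,r2:7,r3:1,r4:4,r5:Mul2
cycle 5: CDB Add2=6; issue ADD r3<-Add1 // r0:6,r1:Mul1,r2:7,r3:Add1,r4:4,r5:Mul2
cycle 6: stall // r0:6,r1:Mul1,r2:7,r3:Add1,r4:4,r5:Mul2
cycle 7: CDB Mul1=1; issue MUL r4<-Mul1 // r0:6,r1:1,r2:7,r3:Add1,r4:Mul1,r5:Mul2
cycle 8: CDB Add1=10; stall // r0:6,r1:1,r2:7,r3:10,r4:Mul1,r5:Mul2
cycle 9: CDB Mul2=4; issue MUL r3<-Mul2 // r0:6,r1:1,r2:7,r3:Mul2,r4:Mul1,r5:4
cycle 10: issue ADD r3<-Add1 // r0:6,r1:1,r2:7,r3:Add1,r4:Mul1,r5:4
cycle 11: issue ADD r1<-Add2 // r0:6,r1:Add2,r2:7,r3:Add1,r4:Mul1,r5:4
cycle 12: CDB Mul1=60; issue MUL r1<-Mul1 // r0:6,r1:Mul1,r2:7,r3:Add1,r4:60,r5:4
cycle 13: CDB Add1=7 // r0:6,r1:Mul1,r2:7,r3:7,r4:60,r5:4
cycle 14: CDB Add2=10 // r0:6,r1:Mul1,r2:7,r3:7,r4:60,r5:4

STATUS = VALUE 60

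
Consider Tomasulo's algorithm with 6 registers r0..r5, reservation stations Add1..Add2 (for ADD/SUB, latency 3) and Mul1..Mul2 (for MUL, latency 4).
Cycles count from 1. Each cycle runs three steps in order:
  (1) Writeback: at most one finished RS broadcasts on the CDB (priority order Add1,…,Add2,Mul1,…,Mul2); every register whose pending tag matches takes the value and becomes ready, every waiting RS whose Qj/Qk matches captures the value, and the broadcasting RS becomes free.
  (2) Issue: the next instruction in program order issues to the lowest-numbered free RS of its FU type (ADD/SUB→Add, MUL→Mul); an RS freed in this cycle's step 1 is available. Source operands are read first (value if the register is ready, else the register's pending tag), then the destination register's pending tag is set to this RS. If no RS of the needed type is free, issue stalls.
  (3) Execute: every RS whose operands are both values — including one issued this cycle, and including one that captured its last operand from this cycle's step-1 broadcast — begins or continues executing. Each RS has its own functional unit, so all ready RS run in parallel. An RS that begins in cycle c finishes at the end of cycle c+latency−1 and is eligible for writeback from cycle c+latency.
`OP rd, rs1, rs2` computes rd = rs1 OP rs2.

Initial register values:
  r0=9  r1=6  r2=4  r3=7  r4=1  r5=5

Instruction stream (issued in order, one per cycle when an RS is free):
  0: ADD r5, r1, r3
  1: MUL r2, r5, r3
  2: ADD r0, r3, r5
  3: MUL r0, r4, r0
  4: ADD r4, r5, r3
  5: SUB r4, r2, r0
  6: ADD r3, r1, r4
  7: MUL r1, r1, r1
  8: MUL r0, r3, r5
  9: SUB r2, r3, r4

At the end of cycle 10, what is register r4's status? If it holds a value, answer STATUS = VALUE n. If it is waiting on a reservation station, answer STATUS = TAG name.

cycle 1: issue ADD r5<-Add1 // r0:9,r1:6,r2:4,r3:7,r4:1,r5:Add1
cycle 2: issue MUL r2<-Mul1 // r0:9,r1:6,r2:Mul1,r3:7,r4:1,r5:Add1
cycle 3: issue ADD r0<-Add2 // r0:Add2,r1:6,r2:Mul1,r3:7,r4:1,r5:Add1
cycle 4: CDB Add1=13; issue MUL r0<-Mul2 // r0:Mul2,r1:6,r2:Mul1,r3:7,r4:1,r5:13
cycle 5: issue ADD r4<-Add1 // r0:Mul2,r1:6,r2:Mul1,r3:7,r4:Add1,r5:13
cycle 6: stall // r0:Mul2,r1:6,r2:Mul1,r3:7,r4:Add1,r5:13
cycle 7: CDB Add2=20; issue SUB r4<-Add2 // r0:Mul2,r1:6,r2:Mul1,r3:7,r4:Add2,r5:13
cycle 8: CDB Add1=20; issue ADD r3<-Add1 // r0:Mul2,r1:6,r2:Mul1,r3:Add1,r4:Add2,r5:13
cycle 9: CDB Mul1=91; issue MUL r1<-Mul1 // r0:Mul2,r1:Mul1,r2:91,r3:Add1,r4:Add2,r5:13
cycle 10: stall // r0:Mul2,r1:Mul1,r2:91,r3:Add1,r4:Add2,r5:13

STATUS = TAG Add2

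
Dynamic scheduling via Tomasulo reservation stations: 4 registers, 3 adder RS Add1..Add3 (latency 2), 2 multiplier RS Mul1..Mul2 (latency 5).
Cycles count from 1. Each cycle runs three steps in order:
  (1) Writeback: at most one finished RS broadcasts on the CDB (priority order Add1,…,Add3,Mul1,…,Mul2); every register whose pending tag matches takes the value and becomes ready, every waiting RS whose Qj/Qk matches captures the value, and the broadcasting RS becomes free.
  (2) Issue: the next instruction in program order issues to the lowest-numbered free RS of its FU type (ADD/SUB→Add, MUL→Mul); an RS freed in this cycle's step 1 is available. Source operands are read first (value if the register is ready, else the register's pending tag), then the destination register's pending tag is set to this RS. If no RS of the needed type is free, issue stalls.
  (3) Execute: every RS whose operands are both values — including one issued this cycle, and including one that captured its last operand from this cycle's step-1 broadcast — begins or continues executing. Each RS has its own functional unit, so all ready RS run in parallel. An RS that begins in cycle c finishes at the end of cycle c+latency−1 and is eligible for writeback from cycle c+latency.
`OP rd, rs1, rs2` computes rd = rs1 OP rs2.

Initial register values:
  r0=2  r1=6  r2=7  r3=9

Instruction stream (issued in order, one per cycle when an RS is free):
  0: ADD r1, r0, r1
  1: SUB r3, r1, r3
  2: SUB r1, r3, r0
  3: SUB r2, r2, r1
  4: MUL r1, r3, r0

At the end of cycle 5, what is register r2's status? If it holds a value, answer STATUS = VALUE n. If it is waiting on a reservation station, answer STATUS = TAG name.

  c1: issue ADD r1<-Add1  regs: r0:2,r1:Add1,r2:7,r3:9
  c2: issue SUB r3<-Add2  regs: r0:2,r1:Add1,r2:7,r3:Add2
  c3: CDB Add1=8; issue SUB r1<-Add1  regs: r0:2,r1:Add1,r2:7,r3:Add2
  c4: issue SUB r2<-Add3  regs: r0:2,r1:Add1,r2:Add3,r3:Add2
  c5: CDB Add2=-1; issue MUL r1<-Mul1  regs: r0:2,r1:Mul1,r2:Add3,r3:-1

STATUS = TAG Add3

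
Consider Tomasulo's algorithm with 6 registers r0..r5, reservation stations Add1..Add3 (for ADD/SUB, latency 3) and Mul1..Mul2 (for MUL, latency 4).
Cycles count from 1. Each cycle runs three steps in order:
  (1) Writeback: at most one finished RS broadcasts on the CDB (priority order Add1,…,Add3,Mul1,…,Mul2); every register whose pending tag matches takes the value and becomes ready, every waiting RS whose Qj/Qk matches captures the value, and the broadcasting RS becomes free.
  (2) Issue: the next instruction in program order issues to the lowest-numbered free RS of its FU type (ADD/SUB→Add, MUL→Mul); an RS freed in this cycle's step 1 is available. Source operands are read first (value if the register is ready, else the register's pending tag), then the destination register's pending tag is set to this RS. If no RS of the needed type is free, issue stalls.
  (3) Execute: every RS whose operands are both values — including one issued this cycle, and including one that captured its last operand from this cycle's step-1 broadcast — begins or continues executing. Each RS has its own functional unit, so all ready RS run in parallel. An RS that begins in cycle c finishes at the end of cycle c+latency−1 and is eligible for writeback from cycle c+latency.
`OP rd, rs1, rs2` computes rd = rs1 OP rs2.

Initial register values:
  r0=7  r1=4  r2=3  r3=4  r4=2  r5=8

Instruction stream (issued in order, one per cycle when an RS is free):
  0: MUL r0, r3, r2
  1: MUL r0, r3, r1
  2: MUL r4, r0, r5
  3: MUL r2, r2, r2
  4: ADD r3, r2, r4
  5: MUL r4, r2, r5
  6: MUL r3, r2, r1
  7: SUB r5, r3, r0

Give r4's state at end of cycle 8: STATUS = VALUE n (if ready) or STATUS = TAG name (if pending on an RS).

STATUS = TAG Mul1

c1: issue MUL r0<-Mul1 | r0:Mul1,r1:4,r2:3,r3:4,r4:2,r5:8
c2: issue MUL r0<-Mul2 | r0:Mul2,r1:4,r2:3,r3:4,r4:2,r5:8
c3: stall | r0:Mul2,r1:4,r2:3,r3:4,r4:2,r5:8
c4: stall | r0:Mul2,r1:4,r2:3,r3:4,r4:2,r5:8
c5: CDB Mul1=12; issue MUL r4<-Mul1 | r0:Mul2,r1:4,r2:3,r3:4,r4:Mul1,r5:8
c6: CDB Mul2=16; issue MUL r2<-Mul2 | r0:16,r1:4,r2:Mul2,r3:4,r4:Mul1,r5:8
c7: issue ADD r3<-Add1 | r0:16,r1:4,r2:Mul2,r3:Add1,r4:Mul1,r5:8
c8: stall | r0:16,r1:4,r2:Mul2,r3:Add1,r4:Mul1,r5:8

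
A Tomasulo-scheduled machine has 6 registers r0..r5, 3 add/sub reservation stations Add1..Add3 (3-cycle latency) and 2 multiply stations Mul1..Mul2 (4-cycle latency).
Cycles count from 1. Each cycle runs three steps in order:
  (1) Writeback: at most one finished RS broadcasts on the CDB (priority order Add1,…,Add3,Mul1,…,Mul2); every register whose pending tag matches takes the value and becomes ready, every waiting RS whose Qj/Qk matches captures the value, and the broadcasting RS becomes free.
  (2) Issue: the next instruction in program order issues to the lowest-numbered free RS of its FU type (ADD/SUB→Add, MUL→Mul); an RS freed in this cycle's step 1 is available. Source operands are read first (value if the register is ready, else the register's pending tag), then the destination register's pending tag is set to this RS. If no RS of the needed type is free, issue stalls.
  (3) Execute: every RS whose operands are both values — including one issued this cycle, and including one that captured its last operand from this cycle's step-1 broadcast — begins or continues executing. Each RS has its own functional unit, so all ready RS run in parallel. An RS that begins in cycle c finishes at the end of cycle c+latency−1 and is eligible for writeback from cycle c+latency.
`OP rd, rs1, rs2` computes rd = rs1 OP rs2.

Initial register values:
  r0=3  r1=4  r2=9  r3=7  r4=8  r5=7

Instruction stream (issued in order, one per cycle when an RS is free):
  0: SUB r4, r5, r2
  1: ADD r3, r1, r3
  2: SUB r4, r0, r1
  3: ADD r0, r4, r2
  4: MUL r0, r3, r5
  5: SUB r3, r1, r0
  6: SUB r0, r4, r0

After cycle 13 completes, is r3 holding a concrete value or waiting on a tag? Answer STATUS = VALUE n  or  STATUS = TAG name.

STATUS = VALUE -73

cycle 1: issue SUB r4<-Add1 // r0:3,r1:4,r2:9,r3:7,r4:Add1,r5:7
cycle 2: issue ADD r3<-Add2 // r0:3,r1:4,r2:9,r3:Add2,r4:Add1,r5:7
cycle 3: issue SUB r4<-Add3 // r0:3,r1:4,r2:9,r3:Add2,r4:Add3,r5:7
cycle 4: CDB Add1=-2; issue ADD r0<-Add1 // r0:Add1,r1:4,r2:9,r3:Add2,r4:Add3,r5:7
cycle 5: CDB Add2=11; issue MUL r0<-Mul1 // r0:Mul1,r1:4,r2:9,r3:11,r4:Add3,r5:7
cycle 6: CDB Add3=-1; issue SUB r3<-Add2 // r0:Mul1,r1:4,r2:9,r3:Add2,r4:-1,r5:7
cycle 7: issue SUB r0<-Add3 // r0:Add3,r1:4,r2:9,r3:Add2,r4:-1,r5:7
cycle 8: - // r0:Add3,r1:4,r2:9,r3:Add2,r4:-1,r5:7
cycle 9: CDB Add1=8 // r0:Add3,r1:4,r2:9,r3:Add2,r4:-1,r5:7
cycle 10: CDB Mul1=77 // r0:Add3,r1:4,r2:9,r3:Add2,r4:-1,r5:7
cycle 11: - // r0:Add3,r1:4,r2:9,r3:Add2,r4:-1,r5:7
cycle 12: - // r0:Add3,r1:4,r2:9,r3:Add2,r4:-1,r5:7
cycle 13: CDB Add2=-73 // r0:Add3,r1:4,r2:9,r3:-73,r4:-1,r5:7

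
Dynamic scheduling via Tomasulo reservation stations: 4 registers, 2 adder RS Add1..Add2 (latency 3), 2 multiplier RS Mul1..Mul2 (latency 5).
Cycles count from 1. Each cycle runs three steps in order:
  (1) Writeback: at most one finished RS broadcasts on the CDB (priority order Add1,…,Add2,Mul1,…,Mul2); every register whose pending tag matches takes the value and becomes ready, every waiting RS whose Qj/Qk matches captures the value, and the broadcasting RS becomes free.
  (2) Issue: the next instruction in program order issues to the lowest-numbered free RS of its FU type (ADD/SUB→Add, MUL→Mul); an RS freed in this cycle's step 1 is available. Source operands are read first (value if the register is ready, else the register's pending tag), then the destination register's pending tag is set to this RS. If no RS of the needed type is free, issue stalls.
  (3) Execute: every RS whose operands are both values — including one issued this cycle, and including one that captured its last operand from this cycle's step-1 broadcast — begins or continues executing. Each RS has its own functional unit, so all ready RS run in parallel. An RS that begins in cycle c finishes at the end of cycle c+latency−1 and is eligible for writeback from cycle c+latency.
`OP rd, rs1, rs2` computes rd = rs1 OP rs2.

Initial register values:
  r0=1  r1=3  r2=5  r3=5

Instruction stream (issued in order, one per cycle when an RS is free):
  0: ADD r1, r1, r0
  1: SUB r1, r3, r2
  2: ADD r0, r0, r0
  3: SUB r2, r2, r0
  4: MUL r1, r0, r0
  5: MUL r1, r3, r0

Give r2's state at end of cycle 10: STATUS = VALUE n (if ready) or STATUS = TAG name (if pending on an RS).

c1: issue ADD r1<-Add1 | r0:1,r1:Add1,r2:5,r3:5
c2: issue SUB r1<-Add2 | r0:1,r1:Add2,r2:5,r3:5
c3: stall | r0:1,r1:Add2,r2:5,r3:5
c4: CDB Add1=4; issue ADD r0<-Add1 | r0:Add1,r1:Add2,r2:5,r3:5
c5: CDB Add2=0; issue SUB r2<-Add2 | r0:Add1,r1:0,r2:Add2,r3:5
c6: issue MUL r1<-Mul1 | r0:Add1,r1:Mul1,r2:Add2,r3:5
c7: CDB Add1=2; issue MUL r1<-Mul2 | r0:2,r1:Mul2,r2:Add2,r3:5
c8: - | r0:2,r1:Mul2,r2:Add2,r3:5
c9: - | r0:2,r1:Mul2,r2:Add2,r3:5
c10: CDB Add2=3 | r0:2,r1:Mul2,r2:3,r3:5

STATUS = VALUE 3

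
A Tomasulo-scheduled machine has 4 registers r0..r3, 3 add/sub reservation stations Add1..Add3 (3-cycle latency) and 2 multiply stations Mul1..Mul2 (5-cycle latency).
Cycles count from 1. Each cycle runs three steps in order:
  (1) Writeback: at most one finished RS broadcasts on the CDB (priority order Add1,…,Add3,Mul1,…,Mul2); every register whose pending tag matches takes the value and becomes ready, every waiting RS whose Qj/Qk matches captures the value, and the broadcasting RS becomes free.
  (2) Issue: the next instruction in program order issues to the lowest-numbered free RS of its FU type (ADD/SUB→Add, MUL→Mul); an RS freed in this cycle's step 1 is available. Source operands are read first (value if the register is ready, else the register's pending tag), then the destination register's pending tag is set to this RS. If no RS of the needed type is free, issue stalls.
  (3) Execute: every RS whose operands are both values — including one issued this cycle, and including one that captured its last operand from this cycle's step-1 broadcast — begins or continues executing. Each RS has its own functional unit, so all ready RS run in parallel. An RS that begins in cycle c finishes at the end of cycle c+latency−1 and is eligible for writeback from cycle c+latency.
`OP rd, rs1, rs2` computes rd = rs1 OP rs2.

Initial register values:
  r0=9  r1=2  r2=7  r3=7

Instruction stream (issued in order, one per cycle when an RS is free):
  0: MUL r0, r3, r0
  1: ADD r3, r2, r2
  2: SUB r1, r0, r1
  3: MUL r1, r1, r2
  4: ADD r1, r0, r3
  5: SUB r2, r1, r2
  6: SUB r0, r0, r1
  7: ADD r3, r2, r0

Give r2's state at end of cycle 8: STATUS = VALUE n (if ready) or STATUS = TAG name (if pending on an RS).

STATUS = TAG Add3

c1: issue MUL r0<-Mul1 | r0:Mul1,r1:2,r2:7,r3:7
c2: issue ADD r3<-Add1 | r0:Mul1,r1:2,r2:7,r3:Add1
c3: issue SUB r1<-Add2 | r0:Mul1,r1:Add2,r2:7,r3:Add1
c4: issue MUL r1<-Mul2 | r0:Mul1,r1:Mul2,r2:7,r3:Add1
c5: CDB Add1=14; issue ADD r1<-Add1 | r0:Mul1,r1:Add1,r2:7,r3:14
c6: CDB Mul1=63; issue SUB r2<-Add3 | r0:63,r1:Add1,r2:Add3,r3:14
c7: stall | r0:63,r1:Add1,r2:Add3,r3:14
c8: stall | r0:63,r1:Add1,r2:Add3,r3:14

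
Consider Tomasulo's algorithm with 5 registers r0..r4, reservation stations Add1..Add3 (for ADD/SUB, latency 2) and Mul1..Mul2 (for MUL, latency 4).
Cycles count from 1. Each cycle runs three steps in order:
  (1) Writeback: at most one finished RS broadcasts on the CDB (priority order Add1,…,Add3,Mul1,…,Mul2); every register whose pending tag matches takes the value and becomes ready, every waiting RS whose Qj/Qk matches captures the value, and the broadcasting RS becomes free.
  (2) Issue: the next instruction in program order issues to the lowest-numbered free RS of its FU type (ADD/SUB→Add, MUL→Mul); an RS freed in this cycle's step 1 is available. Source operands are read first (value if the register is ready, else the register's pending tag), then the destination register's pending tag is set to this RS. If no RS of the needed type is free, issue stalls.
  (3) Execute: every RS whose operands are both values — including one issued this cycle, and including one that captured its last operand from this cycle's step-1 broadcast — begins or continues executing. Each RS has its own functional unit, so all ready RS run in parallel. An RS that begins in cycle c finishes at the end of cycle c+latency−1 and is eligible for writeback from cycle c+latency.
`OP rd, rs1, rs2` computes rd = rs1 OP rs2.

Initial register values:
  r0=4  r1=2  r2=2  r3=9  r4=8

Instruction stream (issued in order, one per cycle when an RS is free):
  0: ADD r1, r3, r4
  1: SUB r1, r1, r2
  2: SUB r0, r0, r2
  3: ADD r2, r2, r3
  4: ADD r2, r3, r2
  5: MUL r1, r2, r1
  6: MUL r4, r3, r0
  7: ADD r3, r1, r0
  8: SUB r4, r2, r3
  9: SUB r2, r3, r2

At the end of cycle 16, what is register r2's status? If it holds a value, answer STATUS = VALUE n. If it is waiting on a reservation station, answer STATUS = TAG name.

STATUS = TAG Add3

cycle 1: issue ADD r1<-Add1 // r0:4,r1:Add1,r2:2,r3:9,r4:8
cycle 2: issue SUB r1<-Add2 // r0:4,r1:Add2,r2:2,r3:9,r4:8
cycle 3: CDB Add1=17; issue SUB r0<-Add1 // r0:Add1,r1:Add2,r2:2,r3:9,r4:8
cycle 4: issue ADD r2<-Add3 // r0:Add1,r1:Add2,r2:Add3,r3:9,r4:8
cycle 5: CDB Add1=2; issue ADD r2<-Add1 // r0:2,r1:Add2,r2:Add1,r3:9,r4:8
cycle 6: CDB Add2=15; issue MUL r1<-Mul1 // r0:2,r1:Mul1,r2:Add1,r3:9,r4:8
cycle 7: CDB Add3=11; issue MUL r4<-Mul2 // r0:2,r1:Mul1,r2:Add1,r3:9,r4:Mul2
cycle 8: issue ADD r3<-Add2 // r0:2,r1:Mul1,r2:Add1,r3:Add2,r4:Mul2
cycle 9: CDB Add1=20; issue SUB r4<-Add1 // r0:2,r1:Mul1,r2:20,r3:Add2,r4:Add1
cycle 10: issue SUB r2<-Add3 // r0:2,r1:Mul1,r2:Add3,r3:Add2,r4:Add1
cycle 11: CDB Mul2=18 // r0:2,r1:Mul1,r2:Add3,r3:Add2,r4:Add1
cycle 12: - // r0:2,r1:Mul1,r2:Add3,r3:Add2,r4:Add1
cycle 13: CDB Mul1=300 // r0:2,r1:300,r2:Add3,r3:Add2,r4:Add1
cycle 14: - // r0:2,r1:300,r2:Add3,r3:Add2,r4:Add1
cycle 15: CDB Add2=302 // r0:2,r1:300,r2:Add3,r3:302,r4:Add1
cycle 16: - // r0:2,r1:300,r2:Add3,r3:302,r4:Add1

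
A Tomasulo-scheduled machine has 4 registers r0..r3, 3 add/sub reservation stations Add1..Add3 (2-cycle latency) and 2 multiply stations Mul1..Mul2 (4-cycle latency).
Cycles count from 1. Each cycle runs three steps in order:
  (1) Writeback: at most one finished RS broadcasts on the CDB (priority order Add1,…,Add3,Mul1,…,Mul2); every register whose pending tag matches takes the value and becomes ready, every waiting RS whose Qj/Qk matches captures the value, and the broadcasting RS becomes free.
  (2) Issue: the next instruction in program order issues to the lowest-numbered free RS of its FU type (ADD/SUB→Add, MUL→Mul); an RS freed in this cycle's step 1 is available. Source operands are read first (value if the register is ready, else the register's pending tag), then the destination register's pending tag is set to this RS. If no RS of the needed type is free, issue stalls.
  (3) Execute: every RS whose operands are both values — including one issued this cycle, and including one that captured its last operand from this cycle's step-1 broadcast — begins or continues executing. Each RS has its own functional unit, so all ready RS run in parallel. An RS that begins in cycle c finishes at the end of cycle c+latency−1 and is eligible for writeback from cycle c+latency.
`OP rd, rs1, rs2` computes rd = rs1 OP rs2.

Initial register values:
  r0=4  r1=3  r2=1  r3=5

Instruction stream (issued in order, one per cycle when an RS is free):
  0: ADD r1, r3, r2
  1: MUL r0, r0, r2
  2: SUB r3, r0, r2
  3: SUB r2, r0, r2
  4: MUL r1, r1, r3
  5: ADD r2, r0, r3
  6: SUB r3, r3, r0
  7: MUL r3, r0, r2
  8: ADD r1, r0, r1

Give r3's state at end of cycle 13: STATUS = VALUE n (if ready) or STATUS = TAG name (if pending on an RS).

  c1: issue ADD r1<-Add1  regs: r0:4,r1:Add1,r2:1,r3:5
  c2: issue MUL r0<-Mul1  regs: r0:Mul1,r1:Add1,r2:1,r3:5
  c3: CDB Add1=6; issue SUB r3<-Add1  regs: r0:Mul1,r1:6,r2:1,r3:Add1
  c4: issue SUB r2<-Add2  regs: r0:Mul1,r1:6,r2:Add2,r3:Add1
  c5: issue MUL r1<-Mul2  regs: r0:Mul1,r1:Mul2,r2:Add2,r3:Add1
  c6: CDB Mul1=4; issue ADD r2<-Add3  regs: r0:4,r1:Mul2,r2:Add3,r3:Add1
  c7: stall  regs: r0:4,r1:Mul2,r2:Add3,r3:Add1
  c8: CDB Add1=3; issue SUB r3<-Add1  regs: r0:4,r1:Mul2,r2:Add3,r3:Add1
  c9: CDB Add2=3; issue MUL r3<-Mul1  regs: r0:4,r1:Mul2,r2:Add3,r3:Mul1
  c10: CDB Add1=-1; issue ADD r1<-Add1  regs: r0:4,r1:Add1,r2:Add3,r3:Mul1
  c11: CDB Add3=7  regs: r0:4,r1:Add1,r2:7,r3:Mul1
  c12: CDB Mul2=18  regs: r0:4,r1:Add1,r2:7,r3:Mul1
  c13: -  regs: r0:4,r1:Add1,r2:7,r3:Mul1

STATUS = TAG Mul1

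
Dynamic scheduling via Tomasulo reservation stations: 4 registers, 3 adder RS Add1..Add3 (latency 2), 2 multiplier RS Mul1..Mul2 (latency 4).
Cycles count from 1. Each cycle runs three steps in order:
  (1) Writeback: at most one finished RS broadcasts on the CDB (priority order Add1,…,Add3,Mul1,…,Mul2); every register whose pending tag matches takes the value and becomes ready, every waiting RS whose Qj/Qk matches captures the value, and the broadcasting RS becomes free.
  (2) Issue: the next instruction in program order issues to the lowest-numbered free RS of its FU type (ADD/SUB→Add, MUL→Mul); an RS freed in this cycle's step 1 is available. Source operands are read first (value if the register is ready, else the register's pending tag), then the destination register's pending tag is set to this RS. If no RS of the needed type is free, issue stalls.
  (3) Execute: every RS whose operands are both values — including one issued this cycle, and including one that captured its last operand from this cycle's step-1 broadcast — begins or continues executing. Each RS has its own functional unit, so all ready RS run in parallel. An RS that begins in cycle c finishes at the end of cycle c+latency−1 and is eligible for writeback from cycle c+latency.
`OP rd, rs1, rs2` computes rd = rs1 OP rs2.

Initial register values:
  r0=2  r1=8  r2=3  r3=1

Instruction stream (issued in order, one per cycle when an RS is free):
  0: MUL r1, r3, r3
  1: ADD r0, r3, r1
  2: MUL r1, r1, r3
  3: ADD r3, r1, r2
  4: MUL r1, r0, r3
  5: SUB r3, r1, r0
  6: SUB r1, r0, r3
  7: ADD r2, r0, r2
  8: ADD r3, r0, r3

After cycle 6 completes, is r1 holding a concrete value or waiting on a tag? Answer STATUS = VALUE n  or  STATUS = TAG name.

cycle 1: issue MUL r1<-Mul1 // r0:2,r1:Mul1,r2:3,r3:1
cycle 2: issue ADD r0<-Add1 // r0:Add1,r1:Mul1,r2:3,r3:1
cycle 3: issue MUL r1<-Mul2 // r0:Add1,r1:Mul2,r2:3,r3:1
cycle 4: issue ADD r3<-Add2 // r0:Add1,r1:Mul2,r2:3,r3:Add2
cycle 5: CDB Mul1=1; issue MUL r1<-Mul1 // r0:Add1,r1:Mul1,r2:3,r3:Add2
cycle 6: issue SUB r3<-Add3 // r0:Add1,r1:Mul1,r2:3,r3:Add3

STATUS = TAG Mul1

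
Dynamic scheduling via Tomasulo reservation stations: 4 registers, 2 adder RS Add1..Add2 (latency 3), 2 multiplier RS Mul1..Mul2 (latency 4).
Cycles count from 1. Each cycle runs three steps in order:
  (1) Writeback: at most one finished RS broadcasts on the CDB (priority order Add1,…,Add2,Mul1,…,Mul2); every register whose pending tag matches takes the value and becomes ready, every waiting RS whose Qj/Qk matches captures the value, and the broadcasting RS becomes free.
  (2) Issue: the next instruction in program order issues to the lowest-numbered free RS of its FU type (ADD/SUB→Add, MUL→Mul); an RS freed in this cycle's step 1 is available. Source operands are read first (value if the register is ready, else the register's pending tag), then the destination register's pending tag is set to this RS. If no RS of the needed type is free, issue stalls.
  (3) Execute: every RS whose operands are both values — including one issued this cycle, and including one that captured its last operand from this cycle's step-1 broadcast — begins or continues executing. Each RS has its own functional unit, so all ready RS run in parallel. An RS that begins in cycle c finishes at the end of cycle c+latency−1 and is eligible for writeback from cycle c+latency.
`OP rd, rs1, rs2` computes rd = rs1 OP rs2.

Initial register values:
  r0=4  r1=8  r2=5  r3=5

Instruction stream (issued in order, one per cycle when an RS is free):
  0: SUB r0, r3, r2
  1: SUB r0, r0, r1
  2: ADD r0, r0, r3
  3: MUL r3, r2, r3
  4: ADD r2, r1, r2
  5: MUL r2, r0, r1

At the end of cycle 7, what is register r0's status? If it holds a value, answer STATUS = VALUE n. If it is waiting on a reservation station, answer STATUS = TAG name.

c1: issue SUB r0<-Add1 | r0:Add1,r1:8,r2:5,r3:5
c2: issue SUB r0<-Add2 | r0:Add2,r1:8,r2:5,r3:5
c3: stall | r0:Add2,r1:8,r2:5,r3:5
c4: CDB Add1=0; issue ADD r0<-Add1 | r0:Add1,r1:8,r2:5,r3:5
c5: issue MUL r3<-Mul1 | r0:Add1,r1:8,r2:5,r3:Mul1
c6: stall | r0:Add1,r1:8,r2:5,r3:Mul1
c7: CDB Add2=-8; issue ADD r2<-Add2 | r0:Add1,r1:8,r2:Add2,r3:Mul1

STATUS = TAG Add1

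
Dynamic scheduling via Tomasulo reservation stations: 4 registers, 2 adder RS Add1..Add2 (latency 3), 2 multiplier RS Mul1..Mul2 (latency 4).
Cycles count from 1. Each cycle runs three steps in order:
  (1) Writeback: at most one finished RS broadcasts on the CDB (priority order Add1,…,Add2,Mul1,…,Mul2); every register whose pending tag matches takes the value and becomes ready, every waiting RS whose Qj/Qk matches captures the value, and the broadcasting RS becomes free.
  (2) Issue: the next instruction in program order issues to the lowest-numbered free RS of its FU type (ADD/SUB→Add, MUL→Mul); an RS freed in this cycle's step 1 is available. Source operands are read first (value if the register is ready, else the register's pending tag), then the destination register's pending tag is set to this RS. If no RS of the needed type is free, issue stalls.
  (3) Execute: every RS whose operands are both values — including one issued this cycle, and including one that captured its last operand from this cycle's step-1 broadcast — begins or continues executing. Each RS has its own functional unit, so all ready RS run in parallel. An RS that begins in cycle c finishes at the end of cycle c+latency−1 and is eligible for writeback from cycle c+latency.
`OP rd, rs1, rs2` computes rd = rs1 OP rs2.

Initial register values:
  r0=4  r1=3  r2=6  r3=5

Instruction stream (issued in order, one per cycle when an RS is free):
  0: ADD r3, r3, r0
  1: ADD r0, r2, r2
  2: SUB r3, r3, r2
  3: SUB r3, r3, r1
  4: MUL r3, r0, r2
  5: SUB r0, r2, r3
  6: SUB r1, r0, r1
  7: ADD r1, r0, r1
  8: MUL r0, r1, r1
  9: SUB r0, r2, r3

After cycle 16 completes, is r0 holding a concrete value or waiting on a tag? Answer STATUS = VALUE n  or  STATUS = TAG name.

  c1: issue ADD r3<-Add1  regs: r0:4,r1:3,r2:6,r3:Add1
  c2: issue ADD r0<-Add2  regs: r0:Add2,r1:3,r2:6,r3:Add1
  c3: stall  regs: r0:Add2,r1:3,r2:6,r3:Add1
  c4: CDB Add1=9; issue SUB r3<-Add1  regs: r0:Add2,r1:3,r2:6,r3:Add1
  c5: CDB Add2=12; issue SUB r3<-Add2  regs: r0:12,r1:3,r2:6,r3:Add2
  c6: issue MUL r3<-Mul1  regs: r0:12,r1:3,r2:6,r3:Mul1
  c7: CDB Add1=3; issue SUB r0<-Add1  regs: r0:Add1,r1:3,r2:6,r3:Mul1
  c8: stall  regs: r0:Add1,r1:3,r2:6,r3:Mul1
  c9: stall  regs: r0:Add1,r1:3,r2:6,r3:Mul1
  c10: CDB Add2=0; issue SUB r1<-Add2  regs: r0:Add1,r1:Add2,r2:6,r3:Mul1
  c11: CDB Mul1=72; stall  regs: r0:Add1,r1:Add2,r2:6,r3:72
  c12: stall  regs: r0:Add1,r1:Add2,r2:6,r3:72
  c13: stall  regs: r0:Add1,r1:Add2,r2:6,r3:72
  c14: CDB Add1=-66; issue ADD r1<-Add1  regs: r0:-66,r1:Add1,r2:6,r3:72
  c15: issue MUL r0<-Mul1  regs: r0:Mul1,r1:Add1,r2:6,r3:72
  c16: stall  regs: r0:Mul1,r1:Add1,r2:6,r3:72

STATUS = TAG Mul1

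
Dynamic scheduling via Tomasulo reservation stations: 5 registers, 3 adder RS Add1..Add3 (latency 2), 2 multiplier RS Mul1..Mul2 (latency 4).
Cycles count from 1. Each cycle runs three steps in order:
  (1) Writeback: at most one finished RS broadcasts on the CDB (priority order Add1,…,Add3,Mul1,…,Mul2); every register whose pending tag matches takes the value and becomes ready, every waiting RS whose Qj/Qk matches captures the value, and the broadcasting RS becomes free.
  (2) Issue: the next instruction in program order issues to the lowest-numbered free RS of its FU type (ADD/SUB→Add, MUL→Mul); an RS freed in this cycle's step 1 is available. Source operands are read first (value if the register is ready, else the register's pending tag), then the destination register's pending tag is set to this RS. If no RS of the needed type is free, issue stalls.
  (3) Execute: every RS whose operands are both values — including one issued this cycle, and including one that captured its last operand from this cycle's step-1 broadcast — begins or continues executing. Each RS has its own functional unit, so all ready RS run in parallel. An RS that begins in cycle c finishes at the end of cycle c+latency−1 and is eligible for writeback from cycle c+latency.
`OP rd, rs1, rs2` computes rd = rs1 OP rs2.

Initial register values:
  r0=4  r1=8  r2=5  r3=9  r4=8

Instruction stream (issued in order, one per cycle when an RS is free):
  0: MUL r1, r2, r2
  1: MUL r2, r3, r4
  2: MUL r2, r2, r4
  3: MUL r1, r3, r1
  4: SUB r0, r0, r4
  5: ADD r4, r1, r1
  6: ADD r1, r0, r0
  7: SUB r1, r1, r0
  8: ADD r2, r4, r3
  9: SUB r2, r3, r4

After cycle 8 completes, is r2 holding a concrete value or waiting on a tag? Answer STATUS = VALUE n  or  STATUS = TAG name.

  c1: issue MUL r1<-Mul1  regs: r0:4,r1:Mul1,r2:5,r3:9,r4:8
  c2: issue MUL r2<-Mul2  regs: r0:4,r1:Mul1,r2:Mul2,r3:9,r4:8
  c3: stall  regs: r0:4,r1:Mul1,r2:Mul2,r3:9,r4:8
  c4: stall  regs: r0:4,r1:Mul1,r2:Mul2,r3:9,r4:8
  c5: CDB Mul1=25; issue MUL r2<-Mul1  regs: r0:4,r1:25,r2:Mul1,r3:9,r4:8
  c6: CDB Mul2=72; issue MUL r1<-Mul2  regs: r0:4,r1:Mul2,r2:Mul1,r3:9,r4:8
  c7: issue SUB r0<-Add1  regs: r0:Add1,r1:Mul2,r2:Mul1,r3:9,r4:8
  c8: issue ADD r4<-Add2  regs: r0:Add1,r1:Mul2,r2:Mul1,r3:9,r4:Add2

STATUS = TAG Mul1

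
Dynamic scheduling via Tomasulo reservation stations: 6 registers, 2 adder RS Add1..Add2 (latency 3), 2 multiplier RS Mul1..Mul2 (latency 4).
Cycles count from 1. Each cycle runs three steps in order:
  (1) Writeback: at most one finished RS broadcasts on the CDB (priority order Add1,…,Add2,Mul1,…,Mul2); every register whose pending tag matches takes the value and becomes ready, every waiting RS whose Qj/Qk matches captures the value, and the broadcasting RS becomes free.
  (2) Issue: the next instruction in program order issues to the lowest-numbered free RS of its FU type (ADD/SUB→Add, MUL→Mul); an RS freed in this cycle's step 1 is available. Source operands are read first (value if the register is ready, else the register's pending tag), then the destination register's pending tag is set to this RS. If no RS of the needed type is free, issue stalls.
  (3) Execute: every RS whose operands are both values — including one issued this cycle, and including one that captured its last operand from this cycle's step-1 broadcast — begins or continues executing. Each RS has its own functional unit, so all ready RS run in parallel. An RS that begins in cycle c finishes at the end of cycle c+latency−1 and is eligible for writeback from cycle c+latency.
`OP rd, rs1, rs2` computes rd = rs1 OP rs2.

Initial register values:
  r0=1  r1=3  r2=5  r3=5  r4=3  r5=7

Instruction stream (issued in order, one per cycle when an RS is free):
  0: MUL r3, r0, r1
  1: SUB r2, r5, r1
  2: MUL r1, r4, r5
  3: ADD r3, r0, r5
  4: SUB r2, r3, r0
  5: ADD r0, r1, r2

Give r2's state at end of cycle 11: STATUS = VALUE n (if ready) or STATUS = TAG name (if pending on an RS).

  c1: issue MUL r3<-Mul1  regs: r0:1,r1:3,r2:5,r3:Mul1,r4:3,r5:7
  c2: issue SUB r2<-Add1  regs: r0:1,r1:3,r2:Add1,r3:Mul1,r4:3,r5:7
  c3: issue MUL r1<-Mul2  regs: r0:1,r1:Mul2,r2:Add1,r3:Mul1,r4:3,r5:7
  c4: issue ADD r3<-Add2  regs: r0:1,r1:Mul2,r2:Add1,r3:Add2,r4:3,r5:7
  c5: CDB Add1=4; issue SUB r2<-Add1  regs: r0:1,r1:Mul2,r2:Add1,r3:Add2,r4:3,r5:7
  c6: CDB Mul1=3; stall  regs: r0:1,r1:Mul2,r2:Add1,r3:Add2,r4:3,r5:7
  c7: CDB Add2=8; issue ADD r0<-Add2  regs: r0:Add2,r1:Mul2,r2:Add1,r3:8,r4:3,r5:7
  c8: CDB Mul2=21  regs: r0:Add2,r1:21,r2:Add1,r3:8,r4:3,r5:7
  c9: -  regs: r0:Add2,r1:21,r2:Add1,r3:8,r4:3,r5:7
  c10: CDB Add1=7  regs: r0:Add2,r1:21,r2:7,r3:8,r4:3,r5:7
  c11: -  regs: r0:Add2,r1:21,r2:7,r3:8,r4:3,r5:7

STATUS = VALUE 7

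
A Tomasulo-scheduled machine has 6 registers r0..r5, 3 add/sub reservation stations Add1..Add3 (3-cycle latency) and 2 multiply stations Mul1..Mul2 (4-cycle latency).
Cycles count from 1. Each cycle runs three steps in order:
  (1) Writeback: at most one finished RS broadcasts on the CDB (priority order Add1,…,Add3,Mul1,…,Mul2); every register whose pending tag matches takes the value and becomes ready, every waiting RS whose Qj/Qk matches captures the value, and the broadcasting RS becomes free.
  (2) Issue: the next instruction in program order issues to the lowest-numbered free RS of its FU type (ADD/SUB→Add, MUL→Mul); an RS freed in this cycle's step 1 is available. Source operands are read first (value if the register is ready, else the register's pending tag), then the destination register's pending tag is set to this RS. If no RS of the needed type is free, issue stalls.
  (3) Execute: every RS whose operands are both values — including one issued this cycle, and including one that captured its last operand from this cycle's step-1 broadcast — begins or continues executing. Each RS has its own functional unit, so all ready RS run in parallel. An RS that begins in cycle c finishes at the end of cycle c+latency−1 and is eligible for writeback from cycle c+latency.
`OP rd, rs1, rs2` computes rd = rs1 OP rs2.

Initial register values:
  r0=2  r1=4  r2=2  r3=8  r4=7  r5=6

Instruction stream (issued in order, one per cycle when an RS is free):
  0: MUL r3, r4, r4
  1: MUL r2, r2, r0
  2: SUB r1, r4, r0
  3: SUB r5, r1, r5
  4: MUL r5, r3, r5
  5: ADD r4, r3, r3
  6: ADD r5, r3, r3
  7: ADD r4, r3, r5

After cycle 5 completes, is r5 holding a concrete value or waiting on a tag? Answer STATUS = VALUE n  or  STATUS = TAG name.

STATUS = TAG Mul1

c1: issue MUL r3<-Mul1 | r0:2,r1:4,r2:2,r3:Mul1,r4:7,r5:6
c2: issue MUL r2<-Mul2 | r0:2,r1:4,r2:Mul2,r3:Mul1,r4:7,r5:6
c3: issue SUB r1<-Add1 | r0:2,r1:Add1,r2:Mul2,r3:Mul1,r4:7,r5:6
c4: issue SUB r5<-Add2 | r0:2,r1:Add1,r2:Mul2,r3:Mul1,r4:7,r5:Add2
c5: CDB Mul1=49; issue MUL r5<-Mul1 | r0:2,r1:Add1,r2:Mul2,r3:49,r4:7,r5:Mul1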